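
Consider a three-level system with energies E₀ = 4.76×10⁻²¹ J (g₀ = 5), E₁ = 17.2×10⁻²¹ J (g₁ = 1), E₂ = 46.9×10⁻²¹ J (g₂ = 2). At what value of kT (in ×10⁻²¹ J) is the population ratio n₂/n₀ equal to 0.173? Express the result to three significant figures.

n₂/n₀ = (g₂/g₀) exp[−(E₂−E₀)/kT] = 0.173.
⇒ (E₂−E₀)/kT = ln((2/5)/0.173) = ln(2.3121) = 0.83816.
kT = 42.14 ×10⁻²¹ J / 0.83816 = 50.3 ×10⁻²¹ J.

50.3 ×10⁻²¹ J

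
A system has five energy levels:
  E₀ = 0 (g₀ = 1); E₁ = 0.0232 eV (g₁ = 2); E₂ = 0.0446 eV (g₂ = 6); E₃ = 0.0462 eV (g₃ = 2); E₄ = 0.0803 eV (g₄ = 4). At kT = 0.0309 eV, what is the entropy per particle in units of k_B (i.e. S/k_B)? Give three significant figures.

2.43

Eᵢ/kT = 0, 0.75081, 1.4434, 1.4951, 2.5987.
Z = Σ gᵢe^(−Eᵢ/kT) = 1·e^(−0) + 2·e^(−0.75081) + 6·e^(−1.4434) + 2·e^(−1.4951) + 4·e^(−2.5987) = 1.0000 + 0.94397 + 1.4167 + 0.44845 + 0.29748 = 4.1066.
⟨E⟩ = Σ EᵢPᵢ = 0.031581 eV.
S/k_B = ln Z + ⟨E⟩/kT = ln(4.1066) + 0.031581/0.0309 = 1.4126 + 1.0220 = 2.43.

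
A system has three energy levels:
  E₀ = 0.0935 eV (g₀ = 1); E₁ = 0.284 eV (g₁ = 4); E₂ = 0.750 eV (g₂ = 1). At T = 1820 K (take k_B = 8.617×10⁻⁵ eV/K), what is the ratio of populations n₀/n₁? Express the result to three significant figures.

k_BT = 8.617×10⁻⁵ × 1820 K = 0.15683 eV.
n₀/n₁ = (g₀/g₁) exp[−(E₀−E₁)/kT] = (1/4) × exp(−(-0.1905 eV)/(0.15683 eV)) = (1/4) × exp(1.2147) = 0.842.

0.842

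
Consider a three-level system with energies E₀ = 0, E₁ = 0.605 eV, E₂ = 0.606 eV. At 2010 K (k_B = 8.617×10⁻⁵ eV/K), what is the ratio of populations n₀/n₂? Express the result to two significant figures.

k_BT = 8.617×10⁻⁵ × 2010 K = 0.1732 eV.
n₀/n₂ = exp[−(E₀−E₂)/kT] = exp(−(-0.606 eV)/(0.1732 eV)) = exp(3.499) = 33.

33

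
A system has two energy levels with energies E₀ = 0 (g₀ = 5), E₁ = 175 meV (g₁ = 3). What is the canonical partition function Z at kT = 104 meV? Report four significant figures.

Eᵢ/kT = 0, 1.68269.
Z = Σ gᵢe^(−Eᵢ/kT) = 5·e^(−0) + 3·e^(−1.68269) = 5.00000 + 0.557620 = 5.55762.

Z = 5.558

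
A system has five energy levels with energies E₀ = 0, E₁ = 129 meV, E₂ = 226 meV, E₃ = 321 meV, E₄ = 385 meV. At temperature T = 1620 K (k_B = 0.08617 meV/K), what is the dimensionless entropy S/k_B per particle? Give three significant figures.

k_BT = 0.08617 × 1620 K = 139.60 meV.
Eᵢ/kT = 0, 0.92407, 1.6189, 2.2994, 2.7579.
Z = Σ e^(−Eᵢ/kT) = e^(−0) + e^(−0.92407) + e^(−1.6189) + e^(−2.2994) + e^(−2.7579) = 1.0000 + 0.39690 + 0.19812 + 0.10032 + 0.063425 = 1.7588.
⟨E⟩ = Σ EᵢPᵢ = 86.762 meV.
S/k_B = ln Z + ⟨E⟩/kT = ln(1.7588) + 86.762/139.60 = 0.56463 + 0.62150 = 1.19.

1.19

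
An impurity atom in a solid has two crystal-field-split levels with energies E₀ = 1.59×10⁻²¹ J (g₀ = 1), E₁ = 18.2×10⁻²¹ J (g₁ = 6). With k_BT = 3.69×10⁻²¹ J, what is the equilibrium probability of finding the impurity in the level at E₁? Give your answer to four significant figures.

Eᵢ/kT = 0.430894, 4.93225.
Z = Σ gᵢe^(−Eᵢ/kT) = 1·e^(−0.430894) + 6·e^(−4.93225) = 0.649928 + 0.0432616 = 0.693190.
P₁ = g₁ e^(−E₁/kT) / Z = 0.0432616/0.693190 = 0.06241.

0.06241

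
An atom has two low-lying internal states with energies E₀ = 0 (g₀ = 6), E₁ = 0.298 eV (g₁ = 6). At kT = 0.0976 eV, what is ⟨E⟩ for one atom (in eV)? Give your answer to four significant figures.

Eᵢ/kT = 0, 3.05328.
Z = Σ gᵢe^(−Eᵢ/kT) = 6·e^(−0) + 6·e^(−3.05328) = 6.00000 + 0.283223 = 6.28322.
⟨E⟩ = Σ Eᵢ gᵢe^(−Eᵢ/kT) / Z = (0·6.00000 + 0.298·0.283223) / 6.28322 = 0.01343 eV.

0.01343 eV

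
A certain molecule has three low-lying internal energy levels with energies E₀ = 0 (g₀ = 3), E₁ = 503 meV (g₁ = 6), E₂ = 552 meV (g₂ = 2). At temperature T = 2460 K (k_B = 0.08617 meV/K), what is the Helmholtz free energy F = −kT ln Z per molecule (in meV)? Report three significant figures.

-278 meV

k_BT = 0.08617 × 2460 K = 211.98 meV.
Eᵢ/kT = 0, 2.3729, 2.6040.
Z = Σ gᵢe^(−Eᵢ/kT) = 3·e^(−0) + 6·e^(−2.3729) + 2·e^(−2.6040) = 3.0000 + 0.55926 + 0.14795 = 3.7072.
F = −kT ln Z = −211.98 × ln(3.7072) = −211.98 × 1.3103 = -278 meV.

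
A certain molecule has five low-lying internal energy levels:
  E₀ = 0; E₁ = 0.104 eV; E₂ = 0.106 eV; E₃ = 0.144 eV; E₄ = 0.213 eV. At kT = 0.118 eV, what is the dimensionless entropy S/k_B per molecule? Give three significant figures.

Eᵢ/kT = 0, 0.88136, 0.89831, 1.2203, 1.8051.
Z = Σ e^(−Eᵢ/kT) = e^(−0) + e^(−0.88136) + e^(−0.89831) + e^(−1.2203) + e^(−1.8051) = 1.0000 + 0.41422 + 0.40726 + 0.29514 + 0.16446 = 2.2811.
⟨E⟩ = Σ EᵢPᵢ = 0.071798 eV.
S/k_B = ln Z + ⟨E⟩/kT = ln(2.2811) + 0.071798/0.118 = 0.82466 + 0.60846 = 1.43.

1.43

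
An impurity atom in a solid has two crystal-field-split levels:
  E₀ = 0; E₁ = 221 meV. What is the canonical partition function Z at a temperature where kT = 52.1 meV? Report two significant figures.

Z = 1.0

Eᵢ/kT = 0, 4.242.
Z = Σ e^(−Eᵢ/kT) = e^(−0) + e^(−4.242) = 1.000 + 0.01438 = 1.014.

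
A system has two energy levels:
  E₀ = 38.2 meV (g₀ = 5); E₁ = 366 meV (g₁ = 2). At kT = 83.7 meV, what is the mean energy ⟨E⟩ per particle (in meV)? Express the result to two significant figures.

41 meV

Eᵢ/kT = 0.4564, 4.373.
Z = Σ gᵢe^(−Eᵢ/kT) = 5·e^(−0.4564) + 2·e^(−4.373) = 3.168 + 0.02523 = 3.193.
⟨E⟩ = Σ Eᵢ gᵢe^(−Eᵢ/kT) / Z = (38.2·3.168 + 366·0.02523) / 3.193 = 41 meV.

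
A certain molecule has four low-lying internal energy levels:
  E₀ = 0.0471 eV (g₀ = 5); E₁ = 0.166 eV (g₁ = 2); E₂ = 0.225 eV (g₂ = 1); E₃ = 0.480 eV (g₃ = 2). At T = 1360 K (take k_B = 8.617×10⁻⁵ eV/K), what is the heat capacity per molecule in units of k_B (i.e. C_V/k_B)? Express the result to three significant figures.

0.278

k_BT = 8.617×10⁻⁵ × 1360 K = 0.11719 eV.
Eᵢ/kT = 0.40191, 1.4165, 1.9200, 4.0959.
Z = Σ gᵢe^(−Eᵢ/kT) = 5·e^(−0.40191) + 2·e^(−1.4165) + 1·e^(−1.9200) + 2·e^(−4.0959) = 3.3452 + 0.48512 + 0.14661 + 0.033282 = 4.0102.
⟨E⟩ = 0.071580 eV, ⟨E²⟩ = 0.0089470 eV².
C_V/k_B = (⟨E²⟩ − ⟨E⟩²)/(kT)² = (0.0089470 − 0.0051237)/0.013733 = 0.278.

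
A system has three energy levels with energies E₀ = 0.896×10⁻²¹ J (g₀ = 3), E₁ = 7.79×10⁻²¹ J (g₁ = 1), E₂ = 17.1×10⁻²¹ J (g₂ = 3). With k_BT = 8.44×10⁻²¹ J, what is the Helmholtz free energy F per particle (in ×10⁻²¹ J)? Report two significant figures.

-11 ×10⁻²¹ J

Eᵢ/kT = 0.1062, 0.9230, 2.026.
Z = Σ gᵢe^(−Eᵢ/kT) = 3·e^(−0.1062) + 1·e^(−0.9230) + 3·e^(−2.026) = 2.698 + 0.3973 + 0.3956 = 3.491.
F = −kT ln Z = −8.44 × ln(3.491) = −8.44 × 1.250 = -11 ×10⁻²¹ J.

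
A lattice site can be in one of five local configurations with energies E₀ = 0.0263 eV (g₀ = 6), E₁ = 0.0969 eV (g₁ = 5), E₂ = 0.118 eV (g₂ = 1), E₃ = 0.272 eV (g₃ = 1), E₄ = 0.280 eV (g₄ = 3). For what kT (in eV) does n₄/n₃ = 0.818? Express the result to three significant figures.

0.00616 eV

n₄/n₃ = (g₄/g₃) exp[−(E₄−E₃)/kT] = 0.818.
⇒ (E₄−E₃)/kT = ln((3/1)/0.818) = ln(3.6675) = 1.2995.
kT = 0.008 eV / 1.2995 = 0.00616 eV.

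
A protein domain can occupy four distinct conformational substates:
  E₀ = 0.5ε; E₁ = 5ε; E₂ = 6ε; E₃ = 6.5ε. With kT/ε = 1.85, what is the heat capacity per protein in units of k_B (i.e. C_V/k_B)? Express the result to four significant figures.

0.9988

Eᵢ/kT = 0.270270, 2.70270, 3.24324, 3.51351.
Z = Σ e^(−Eᵢ/kT) = e^(−0.270270) + e^(−2.70270) + e^(−3.24324) + e^(−3.51351) = 0.763173 + 0.0670243 + 0.0390372 + 0.0297922 = 0.899027.
⟨E⟩ = 1.27313 ε, ⟨E²⟩ = 5.03929 ε².
C_V/k_B = (⟨E²⟩ − ⟨E⟩²)/(kT)² = (5.03929 − 1.62086)/3.42250 = 0.9988.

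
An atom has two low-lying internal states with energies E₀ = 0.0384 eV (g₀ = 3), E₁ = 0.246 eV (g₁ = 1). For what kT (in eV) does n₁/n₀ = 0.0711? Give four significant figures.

0.1344 eV

n₁/n₀ = (g₁/g₀) exp[−(E₁−E₀)/kT] = 0.0711.
⇒ (E₁−E₀)/kT = ln((1/3)/0.0711) = ln(4.68823) = 1.54506.
kT = 0.2076 eV / 1.54506 = 0.1344 eV.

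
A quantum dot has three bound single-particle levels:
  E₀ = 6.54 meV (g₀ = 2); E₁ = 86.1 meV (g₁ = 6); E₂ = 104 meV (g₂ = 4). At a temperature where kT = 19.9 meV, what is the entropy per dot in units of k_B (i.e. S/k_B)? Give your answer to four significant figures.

Eᵢ/kT = 0.328643, 4.32663, 5.22613.
Z = Σ gᵢe^(−Eᵢ/kT) = 2·e^(−0.328643) + 6·e^(−4.32663) + 4·e^(−5.22613) = 1.43980 + 0.0792720 + 0.0214971 = 1.54057.
⟨E⟩ = Σ EᵢPᵢ = 11.9938 meV.
S/k_B = ln Z + ⟨E⟩/kT = ln(1.54057) + 11.9938/19.9 = 0.432152 + 0.602704 = 1.035.

1.035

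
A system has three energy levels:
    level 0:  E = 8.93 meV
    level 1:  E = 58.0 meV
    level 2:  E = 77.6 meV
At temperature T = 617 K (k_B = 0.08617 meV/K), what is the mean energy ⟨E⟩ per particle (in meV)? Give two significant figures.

32 meV

k_BT = 0.08617 × 617 K = 53.17 meV.
Eᵢ/kT = 0.1680, 1.091, 1.459.
Z = Σ e^(−Eᵢ/kT) = e^(−0.1680) + e^(−1.091) + e^(−1.459) = 0.8454 + 0.3359 + 0.2325 = 1.414.
⟨E⟩ = Σ Eᵢ e^(−Eᵢ/kT) / Z = (8.93·0.8454 + 58.0·0.3359 + 77.6·0.2325) / 1.414 = 32 meV.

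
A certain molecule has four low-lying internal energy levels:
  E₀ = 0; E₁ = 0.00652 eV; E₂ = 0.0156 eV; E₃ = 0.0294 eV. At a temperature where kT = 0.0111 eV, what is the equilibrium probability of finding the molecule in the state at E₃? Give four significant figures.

Eᵢ/kT = 0, 0.587387, 1.40541, 2.64865.
Z = Σ e^(−Eᵢ/kT) = e^(−0) + e^(−0.587387) + e^(−1.40541) + e^(−2.64865) = 1.00000 + 0.555778 + 0.245266 + 0.0707467 = 1.87179.
P₃ = e^(−E₃/kT) / Z = 0.0707467/1.87179 = 0.03780.

0.03780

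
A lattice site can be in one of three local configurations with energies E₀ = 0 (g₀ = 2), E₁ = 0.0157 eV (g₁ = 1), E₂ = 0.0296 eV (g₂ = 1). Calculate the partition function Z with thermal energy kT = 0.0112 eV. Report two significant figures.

Z = 2.3

Eᵢ/kT = 0, 1.402, 2.643.
Z = Σ gᵢe^(−Eᵢ/kT) = 2·e^(−0) + 1·e^(−1.402) + 1·e^(−2.643) = 2.000 + 0.2461 + 0.07115 = 2.317.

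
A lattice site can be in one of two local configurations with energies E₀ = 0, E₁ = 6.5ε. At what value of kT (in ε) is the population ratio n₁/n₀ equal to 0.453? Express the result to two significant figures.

8.2 ε

n₁/n₀ = exp[−(E₁−E₀)/kT] = 0.453.
⇒ (E₁−E₀)/kT = ln(1/0.453) = ln(2.208) = 0.7921.
kT = 6.5ε / 0.7921 = 8.2 ε.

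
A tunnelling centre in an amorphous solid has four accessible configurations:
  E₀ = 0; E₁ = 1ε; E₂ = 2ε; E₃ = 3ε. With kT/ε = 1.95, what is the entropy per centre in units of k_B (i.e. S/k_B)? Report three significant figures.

Eᵢ/kT = 0, 0.51282, 1.0256, 1.5385.
Z = Σ e^(−Eᵢ/kT) = e^(−0) + e^(−0.51282) + e^(−1.0256) + e^(−1.5385) = 1.0000 + 0.59880 + 0.35858 + 0.21470 = 2.1721.
⟨E⟩ = Σ EᵢPᵢ = 0.90238 ε.
S/k_B = ln Z + ⟨E⟩/kT = ln(2.1721) + 0.90238/1.95 = 0.77569 + 0.46276 = 1.24.

1.24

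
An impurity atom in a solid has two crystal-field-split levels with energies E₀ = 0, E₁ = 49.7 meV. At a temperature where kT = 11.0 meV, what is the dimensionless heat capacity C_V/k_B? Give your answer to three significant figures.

Eᵢ/kT = 0, 4.5182.
Z = Σ e^(−Eᵢ/kT) = e^(−0) + e^(−4.5182) = 1.0000 + 0.010909 = 1.0109.
⟨E⟩ = 0.53633 meV, ⟨E²⟩ = 26.656 meV².
C_V/k_B = (⟨E²⟩ − ⟨E⟩²)/(kT)² = (26.656 − 0.28765)/121.00 = 0.218.

0.218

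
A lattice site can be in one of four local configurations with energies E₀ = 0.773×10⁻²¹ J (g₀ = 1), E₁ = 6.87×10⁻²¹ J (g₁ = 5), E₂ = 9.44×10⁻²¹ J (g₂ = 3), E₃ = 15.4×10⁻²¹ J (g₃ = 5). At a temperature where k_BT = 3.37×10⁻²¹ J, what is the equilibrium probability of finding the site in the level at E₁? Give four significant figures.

Eᵢ/kT = 0.229377, 2.03858, 2.80119, 4.56973.
Z = Σ gᵢe^(−Eᵢ/kT) = 1·e^(−0.229377) + 5·e^(−2.03858) + 3·e^(−2.80119) + 5·e^(−4.56973) = 0.795029 + 0.651067 + 0.182213 + 0.0518038 = 1.68011.
P₁ = g₁ e^(−E₁/kT) / Z = 0.651067/1.68011 = 0.3875.

0.3875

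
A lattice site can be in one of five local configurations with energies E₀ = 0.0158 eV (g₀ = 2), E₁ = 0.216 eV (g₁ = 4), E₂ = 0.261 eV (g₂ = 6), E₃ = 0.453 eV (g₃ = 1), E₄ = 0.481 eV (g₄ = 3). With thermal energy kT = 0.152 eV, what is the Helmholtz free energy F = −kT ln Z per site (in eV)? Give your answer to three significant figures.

-0.212 eV

Eᵢ/kT = 0.10395, 1.4211, 1.7171, 2.9803, 3.1645.
Z = Σ gᵢe^(−Eᵢ/kT) = 2·e^(−0.10395) + 4·e^(−1.4211) + 6·e^(−1.7171) + 1·e^(−2.9803) + 3·e^(−3.1645) = 1.8025 + 0.96579 + 1.0775 + 0.050778 + 0.12671 = 4.0233.
F = −kT ln Z = −0.152 × ln(4.0233) = −0.152 × 1.3921 = -0.212 eV.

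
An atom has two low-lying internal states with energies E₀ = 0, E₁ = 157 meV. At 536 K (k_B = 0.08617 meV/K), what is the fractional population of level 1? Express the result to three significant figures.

k_BT = 0.08617 × 536 K = 46.187 meV.
Eᵢ/kT = 0, 3.3992.
Z = Σ e^(−Eᵢ/kT) = e^(−0) + e^(−3.3992) = 1.0000 + 0.033400 = 1.0334.
P₁ = e^(−E₁/kT) / Z = 0.033400/1.0334 = 0.0323.

0.0323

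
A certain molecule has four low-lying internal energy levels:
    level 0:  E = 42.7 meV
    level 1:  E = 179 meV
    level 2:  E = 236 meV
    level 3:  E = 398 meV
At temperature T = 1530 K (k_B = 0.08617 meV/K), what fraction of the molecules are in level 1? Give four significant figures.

0.2150

k_BT = 0.08617 × 1530 K = 131.840 meV.
Eᵢ/kT = 0.323877, 1.35771, 1.79005, 3.01881.
Z = Σ e^(−Eᵢ/kT) = e^(−0.323877) + e^(−1.35771) + e^(−1.79005) + e^(−3.01881) = 0.723339 + 0.257249 + 0.166952 + 0.0488593 = 1.19640.
P₁ = e^(−E₁/kT) / Z = 0.257249/1.19640 = 0.2150.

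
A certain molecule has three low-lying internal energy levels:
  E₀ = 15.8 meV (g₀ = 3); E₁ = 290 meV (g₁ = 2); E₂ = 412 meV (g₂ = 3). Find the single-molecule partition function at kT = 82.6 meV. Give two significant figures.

Eᵢ/kT = 0.1913, 3.511, 4.988.
Z = Σ gᵢe^(−Eᵢ/kT) = 3·e^(−0.1913) + 2·e^(−3.511) + 3·e^(−4.988) = 2.478 + 0.05973 + 0.02046 = 2.558.

Z = 2.6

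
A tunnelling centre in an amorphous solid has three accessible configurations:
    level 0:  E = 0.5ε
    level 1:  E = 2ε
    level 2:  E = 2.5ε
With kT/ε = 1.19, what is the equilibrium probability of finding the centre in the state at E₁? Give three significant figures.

0.193

Eᵢ/kT = 0.42017, 1.6807, 2.1008.
Z = Σ e^(−Eᵢ/kT) = e^(−0.42017) + e^(−1.6807) + e^(−2.1008) = 0.65694 + 0.18624 + 0.12236 = 0.96554.
P₁ = e^(−E₁/kT) / Z = 0.18624/0.96554 = 0.193.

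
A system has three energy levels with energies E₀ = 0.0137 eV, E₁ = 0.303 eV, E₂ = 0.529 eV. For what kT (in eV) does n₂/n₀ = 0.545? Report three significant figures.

n₂/n₀ = exp[−(E₂−E₀)/kT] = 0.545.
⇒ (E₂−E₀)/kT = ln(1/0.545) = ln(1.8349) = 0.60699.
kT = 0.5153 eV / 0.60699 = 0.849 eV.

0.849 eV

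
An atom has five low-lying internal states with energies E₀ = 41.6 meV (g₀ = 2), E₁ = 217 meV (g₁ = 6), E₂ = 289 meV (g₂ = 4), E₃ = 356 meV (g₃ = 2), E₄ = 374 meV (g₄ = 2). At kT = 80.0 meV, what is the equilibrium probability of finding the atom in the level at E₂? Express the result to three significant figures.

Eᵢ/kT = 0.52000, 2.7125, 3.6125, 4.4500, 4.6750.
Z = Σ gᵢe^(−Eᵢ/kT) = 2·e^(−0.52000) + 6·e^(−2.7125) + 4·e^(−3.6125) + 2·e^(−4.4500) + 2·e^(−4.6750) = 1.1890 + 0.39822 + 0.10794 + 0.023357 + 0.018651 = 1.7372.
P₂ = g₂ e^(−E₂/kT) / Z = 0.10794/1.7372 = 0.0621.

0.0621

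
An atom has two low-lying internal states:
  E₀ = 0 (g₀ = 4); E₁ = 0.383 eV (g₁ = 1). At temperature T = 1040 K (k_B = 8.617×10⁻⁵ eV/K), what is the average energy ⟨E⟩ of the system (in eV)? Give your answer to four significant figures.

k_BT = 8.617×10⁻⁵ × 1040 K = 0.0896168 eV.
Eᵢ/kT = 0, 4.27375.
Z = Σ gᵢe^(−Eᵢ/kT) = 4·e^(−0) + 1·e^(−4.27375) = 4.00000 + 0.0139294 = 4.01393.
⟨E⟩ = Σ Eᵢ gᵢe^(−Eᵢ/kT) / Z = (0·4.00000 + 0.383·0.0139294) / 4.01393 = 0.001329 eV.

0.001329 eV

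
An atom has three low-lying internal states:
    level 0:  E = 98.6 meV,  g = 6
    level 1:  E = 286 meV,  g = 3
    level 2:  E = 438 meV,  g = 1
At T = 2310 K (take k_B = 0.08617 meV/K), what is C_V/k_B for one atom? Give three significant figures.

0.176

k_BT = 0.08617 × 2310 K = 199.05 meV.
Eᵢ/kT = 0.49535, 1.4368, 2.2005.
Z = Σ gᵢe^(−Eᵢ/kT) = 6·e^(−0.49535) + 3·e^(−1.4368) + 1·e^(−2.2005) = 3.6561 + 0.71306 + 0.11075 = 4.4799.
⟨E⟩ = 136.82 meV, ⟨E²⟩ = 25696 meV².
C_V/k_B = (⟨E²⟩ − ⟨E⟩²)/(kT)² = (25696 − 18720)/39621 = 0.176.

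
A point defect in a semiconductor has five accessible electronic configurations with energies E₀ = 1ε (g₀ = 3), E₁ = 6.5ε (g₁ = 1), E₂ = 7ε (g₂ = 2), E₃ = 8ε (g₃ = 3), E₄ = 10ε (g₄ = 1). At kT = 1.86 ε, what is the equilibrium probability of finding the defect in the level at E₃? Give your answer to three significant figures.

0.0217

Eᵢ/kT = 0.53763, 3.4946, 3.7634, 4.3011, 5.3763.
Z = Σ gᵢe^(−Eᵢ/kT) = 3·e^(−0.53763) + 1·e^(−3.4946) + 2·e^(−3.7634) + 3·e^(−4.3011) + 1·e^(−5.3763) = 1.7524 + 0.030361 + 0.046409 + 0.040661 + 0.0046249 = 1.8745.
P₃ = g₃ e^(−E₃/kT) / Z = 0.040661/1.8745 = 0.0217.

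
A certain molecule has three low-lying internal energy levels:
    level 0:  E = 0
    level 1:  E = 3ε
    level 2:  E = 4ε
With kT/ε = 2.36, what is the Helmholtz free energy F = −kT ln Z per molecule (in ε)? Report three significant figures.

Eᵢ/kT = 0, 1.2712, 1.6949.
Z = Σ e^(−Eᵢ/kT) = e^(−0) + e^(−1.2712) + e^(−1.6949) = 1.0000 + 0.28049 + 0.18362 = 1.4641.
F = −kT ln Z = −2.36 × ln(1.4641) = −2.36 × 0.38124 = -0.900 ε.

-0.900 ε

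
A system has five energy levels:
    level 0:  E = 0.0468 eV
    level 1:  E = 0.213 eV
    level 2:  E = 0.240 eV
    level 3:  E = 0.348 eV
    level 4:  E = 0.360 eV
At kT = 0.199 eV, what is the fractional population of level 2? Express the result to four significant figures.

0.1691

Eᵢ/kT = 0.235176, 1.07035, 1.20603, 1.74874, 1.80905.
Z = Σ e^(−Eᵢ/kT) = e^(−0.235176) + e^(−1.07035) + e^(−1.20603) + e^(−1.74874) + e^(−1.80905) = 0.790432 + 0.342888 + 0.299383 + 0.173993 + 0.163810 = 1.77051.
P₂ = e^(−E₂/kT) / Z = 0.299383/1.77051 = 0.1691.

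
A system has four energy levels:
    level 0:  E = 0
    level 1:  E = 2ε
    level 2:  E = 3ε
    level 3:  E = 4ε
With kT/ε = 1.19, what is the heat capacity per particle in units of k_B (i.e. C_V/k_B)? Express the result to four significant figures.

Eᵢ/kT = 0, 1.68067, 2.52101, 3.36134.
Z = Σ e^(−Eᵢ/kT) = e^(−0) + e^(−1.68067) + e^(−2.52101) + e^(−3.36134) = 1.00000 + 0.186249 + 0.0803784 + 0.0346887 = 1.30132.
⟨E⟩ = 0.578173 ε, ⟨E²⟩ = 1.55490 ε².
C_V/k_B = (⟨E²⟩ − ⟨E⟩²)/(kT)² = (1.55490 − 0.334284)/1.41610 = 0.8620.

0.8620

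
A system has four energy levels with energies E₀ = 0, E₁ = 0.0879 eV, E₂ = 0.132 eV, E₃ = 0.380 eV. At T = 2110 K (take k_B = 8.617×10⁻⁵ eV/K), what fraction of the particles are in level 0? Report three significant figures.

0.450

k_BT = 8.617×10⁻⁵ × 2110 K = 0.18182 eV.
Eᵢ/kT = 0, 0.48345, 0.72599, 2.0900.
Z = Σ e^(−Eᵢ/kT) = e^(−0) + e^(−0.48345) + e^(−0.72599) + e^(−2.0900) = 1.0000 + 0.61665 + 0.48385 + 0.12369 = 2.2242.
P₀ = e^(−E₀/kT) / Z = 1.0000/2.2242 = 0.450.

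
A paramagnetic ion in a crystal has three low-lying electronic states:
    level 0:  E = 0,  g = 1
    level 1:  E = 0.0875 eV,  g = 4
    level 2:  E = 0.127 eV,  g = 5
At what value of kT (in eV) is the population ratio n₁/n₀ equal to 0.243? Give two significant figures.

n₁/n₀ = (g₁/g₀) exp[−(E₁−E₀)/kT] = 0.243.
⇒ (E₁−E₀)/kT = ln((4/1)/0.243) = ln(16.46) = 2.801.
kT = 0.0875 eV / 2.801 = 0.031 eV.

0.031 eV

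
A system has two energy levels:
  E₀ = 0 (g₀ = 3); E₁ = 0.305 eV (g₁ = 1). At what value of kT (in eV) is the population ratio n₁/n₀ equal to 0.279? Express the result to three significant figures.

n₁/n₀ = (g₁/g₀) exp[−(E₁−E₀)/kT] = 0.279.
⇒ (E₁−E₀)/kT = ln((1/3)/0.279) = ln(1.1947) = 0.17790.
kT = 0.305 eV / 0.17790 = 1.71 eV.

1.71 eV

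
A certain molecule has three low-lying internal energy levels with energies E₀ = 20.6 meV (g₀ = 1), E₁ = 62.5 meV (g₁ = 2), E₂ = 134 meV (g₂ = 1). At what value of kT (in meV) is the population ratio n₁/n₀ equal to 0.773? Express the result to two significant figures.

n₁/n₀ = (g₁/g₀) exp[−(E₁−E₀)/kT] = 0.773.
⇒ (E₁−E₀)/kT = ln((2/1)/0.773) = ln(2.587) = 0.9505.
kT = 41.9 meV / 0.9505 = 44 meV.

44 meV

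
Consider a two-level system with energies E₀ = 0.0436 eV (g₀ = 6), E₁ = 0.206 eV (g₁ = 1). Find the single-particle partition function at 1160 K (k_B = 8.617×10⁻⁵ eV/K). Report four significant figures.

k_BT = 8.617×10⁻⁵ × 1160 K = 0.0999572 eV.
Eᵢ/kT = 0.436187, 2.06088.
Z = Σ gᵢe^(−Eᵢ/kT) = 6·e^(−0.436187) + 1·e^(−2.06088) = 3.87898 + 0.127342 = 4.00632.

Z = 4.006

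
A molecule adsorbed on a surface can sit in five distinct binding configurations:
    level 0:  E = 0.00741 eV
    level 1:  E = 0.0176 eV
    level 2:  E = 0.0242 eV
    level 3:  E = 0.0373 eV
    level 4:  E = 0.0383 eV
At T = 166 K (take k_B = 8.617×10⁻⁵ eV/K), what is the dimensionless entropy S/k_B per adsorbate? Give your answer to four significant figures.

1.311

k_BT = 8.617×10⁻⁵ × 166 K = 0.0143042 eV.
Eᵢ/kT = 0.518030, 1.23041, 1.69181, 2.60763, 2.67754.
Z = Σ e^(−Eᵢ/kT) = e^(−0.518030) + e^(−1.23041) + e^(−1.69181) + e^(−2.60763) + e^(−2.67754) = 0.595693 + 0.292173 + 0.184186 + 0.0737090 + 0.0687320 = 1.21449.
⟨E⟩ = Σ EᵢPᵢ = 0.0159700 eV.
S/k_B = ln Z + ⟨E⟩/kT = ln(1.21449) + 0.0159700/0.0143042 = 0.194324 + 1.11646 = 1.311.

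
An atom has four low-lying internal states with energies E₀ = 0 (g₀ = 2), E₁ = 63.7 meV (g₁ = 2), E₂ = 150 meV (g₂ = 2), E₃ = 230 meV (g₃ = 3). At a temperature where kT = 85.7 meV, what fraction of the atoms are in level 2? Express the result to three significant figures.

Eᵢ/kT = 0, 0.74329, 1.7503, 2.6838.
Z = Σ gᵢe^(−Eᵢ/kT) = 2·e^(−0) + 2·e^(−0.74329) + 2·e^(−1.7503) + 3·e^(−2.6838) = 2.0000 + 0.95109 + 0.34744 + 0.20491 = 3.5034.
P₂ = g₂ e^(−E₂/kT) / Z = 0.34744/3.5034 = 0.0992.

0.0992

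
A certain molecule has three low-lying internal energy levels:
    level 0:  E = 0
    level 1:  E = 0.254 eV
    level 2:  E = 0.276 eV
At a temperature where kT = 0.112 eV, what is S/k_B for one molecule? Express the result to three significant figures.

0.547

Eᵢ/kT = 0, 2.2679, 2.4643.
Z = Σ e^(−Eᵢ/kT) = e^(−0) + e^(−2.2679) + e^(−2.4643) = 1.0000 + 0.10353 + 0.085068 = 1.1886.
⟨E⟩ = Σ EᵢPᵢ = 0.041877 eV.
S/k_B = ln Z + ⟨E⟩/kT = ln(1.1886) + 0.041877/0.112 = 0.17278 + 0.37390 = 0.547.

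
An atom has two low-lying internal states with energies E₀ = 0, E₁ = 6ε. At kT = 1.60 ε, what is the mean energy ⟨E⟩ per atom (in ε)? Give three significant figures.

0.138 ε

Eᵢ/kT = 0, 3.7500.
Z = Σ e^(−Eᵢ/kT) = e^(−0) + e^(−3.7500) = 1.0000 + 0.023518 = 1.0235.
⟨E⟩ = Σ Eᵢ e^(−Eᵢ/kT) / Z = (0·1.0000 + 6·0.023518) / 1.0235 = 0.138 ε.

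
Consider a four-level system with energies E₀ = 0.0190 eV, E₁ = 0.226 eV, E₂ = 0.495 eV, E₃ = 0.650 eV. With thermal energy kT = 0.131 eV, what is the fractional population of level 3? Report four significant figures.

Eᵢ/kT = 0.145038, 1.72519, 3.77863, 4.96183.
Z = Σ e^(−Eᵢ/kT) = e^(−0.145038) + e^(−1.72519) + e^(−3.77863) + e^(−4.96183) = 0.864989 + 0.178139 + 0.0228540 + 0.00700011 = 1.07298.
P₃ = e^(−E₃/kT) / Z = 0.00700011/1.07298 = 0.006524.

0.006524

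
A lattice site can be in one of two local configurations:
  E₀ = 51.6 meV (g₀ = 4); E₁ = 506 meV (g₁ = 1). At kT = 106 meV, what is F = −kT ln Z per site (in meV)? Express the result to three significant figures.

Eᵢ/kT = 0.48679, 4.7736.
Z = Σ gᵢe^(−Eᵢ/kT) = 4·e^(−0.48679) + 1·e^(−4.7736) = 2.4584 + 0.0084499 = 2.4668.
F = −kT ln Z = −106 × ln(2.4668) = −106 × 0.90292 = -95.7 meV.

-95.7 meV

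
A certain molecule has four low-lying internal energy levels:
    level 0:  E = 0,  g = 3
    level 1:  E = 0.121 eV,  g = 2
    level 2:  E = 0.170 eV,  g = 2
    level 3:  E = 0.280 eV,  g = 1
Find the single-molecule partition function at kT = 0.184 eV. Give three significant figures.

Eᵢ/kT = 0, 0.65761, 0.92391, 1.5217.
Z = Σ gᵢe^(−Eᵢ/kT) = 3·e^(−0) + 2·e^(−0.65761) + 2·e^(−0.92391) + 1·e^(−1.5217) = 3.0000 + 1.0362 + 0.79393 + 0.21834 = 5.0485.

Z = 5.05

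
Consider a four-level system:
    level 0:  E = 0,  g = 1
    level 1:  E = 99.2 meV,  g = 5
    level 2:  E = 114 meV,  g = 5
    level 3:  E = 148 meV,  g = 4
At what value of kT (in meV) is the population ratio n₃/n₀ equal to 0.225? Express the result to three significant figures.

51.4 meV

n₃/n₀ = (g₃/g₀) exp[−(E₃−E₀)/kT] = 0.225.
⇒ (E₃−E₀)/kT = ln((4/1)/0.225) = ln(17.778) = 2.8780.
kT = 148 meV / 2.8780 = 51.4 meV.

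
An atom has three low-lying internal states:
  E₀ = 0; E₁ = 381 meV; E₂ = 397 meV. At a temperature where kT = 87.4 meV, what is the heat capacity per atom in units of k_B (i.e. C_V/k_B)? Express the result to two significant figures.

0.44

Eᵢ/kT = 0, 4.359, 4.542.
Z = Σ e^(−Eᵢ/kT) = e^(−0) + e^(−4.359) + e^(−4.542) = 1.000 + 0.01279 + 0.01065 = 1.023.
⟨E⟩ = 8.896 meV, ⟨E²⟩ = 3456 meV².
C_V/k_B = (⟨E²⟩ − ⟨E⟩²)/(kT)² = (3456 − 79.14)/7639 = 0.44.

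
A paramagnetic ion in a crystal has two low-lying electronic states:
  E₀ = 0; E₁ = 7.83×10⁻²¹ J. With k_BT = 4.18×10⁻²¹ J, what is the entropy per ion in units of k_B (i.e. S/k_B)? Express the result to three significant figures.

0.392

Eᵢ/kT = 0, 1.8732.
Z = Σ e^(−Eᵢ/kT) = e^(−0) + e^(−1.8732) = 1.0000 + 0.15363 = 1.1536.
⟨E⟩ = Σ EᵢPᵢ = 1.0428 ×10⁻²¹ J.
S/k_B = ln Z + ⟨E⟩/kT = ln(1.1536) + 1.0428/4.18 = 0.14289 + 0.24947 = 0.392.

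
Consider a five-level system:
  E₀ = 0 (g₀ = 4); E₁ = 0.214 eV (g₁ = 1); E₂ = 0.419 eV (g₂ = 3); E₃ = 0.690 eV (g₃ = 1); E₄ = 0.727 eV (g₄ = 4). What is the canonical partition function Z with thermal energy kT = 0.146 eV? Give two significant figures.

Eᵢ/kT = 0, 1.466, 2.870, 4.726, 4.979.
Z = Σ gᵢe^(−Eᵢ/kT) = 4·e^(−0) + 1·e^(−1.466) + 3·e^(−2.870) + 1·e^(−4.726) + 4·e^(−4.979) = 4.000 + 0.2308 + 0.1701 + 0.008862 + 0.02752 = 4.437.

Z = 4.4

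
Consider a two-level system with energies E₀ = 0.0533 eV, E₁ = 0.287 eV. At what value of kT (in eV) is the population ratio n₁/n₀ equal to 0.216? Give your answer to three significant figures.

n₁/n₀ = exp[−(E₁−E₀)/kT] = 0.216.
⇒ (E₁−E₀)/kT = ln(1/0.216) = ln(4.6296) = 1.5325.
kT = 0.2337 eV / 1.5325 = 0.152 eV.

0.152 eV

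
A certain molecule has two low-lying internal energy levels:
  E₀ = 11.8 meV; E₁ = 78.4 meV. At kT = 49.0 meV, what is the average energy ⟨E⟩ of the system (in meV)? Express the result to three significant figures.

Eᵢ/kT = 0.24082, 1.6000.
Z = Σ e^(−Eᵢ/kT) = e^(−0.24082) + e^(−1.6000) = 0.78598 + 0.20190 = 0.98788.
⟨E⟩ = Σ Eᵢ e^(−Eᵢ/kT) / Z = (11.8·0.78598 + 78.4·0.20190) / 0.98788 = 25.4 meV.

25.4 meV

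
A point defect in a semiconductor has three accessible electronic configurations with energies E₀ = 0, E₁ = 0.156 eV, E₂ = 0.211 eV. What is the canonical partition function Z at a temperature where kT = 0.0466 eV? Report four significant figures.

Z = 1.046

Eᵢ/kT = 0, 3.34764, 4.52790.
Z = Σ e^(−Eᵢ/kT) = e^(−0) + e^(−3.34764) + e^(−4.52790) = 1.00000 + 0.0351673 + 0.0108033 = 1.04597.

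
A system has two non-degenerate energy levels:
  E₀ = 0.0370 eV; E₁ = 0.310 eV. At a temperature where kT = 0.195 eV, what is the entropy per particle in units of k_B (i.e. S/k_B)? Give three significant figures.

Eᵢ/kT = 0.18974, 1.5897.
Z = Σ e^(−Eᵢ/kT) = e^(−0.18974) + e^(−1.5897) = 0.82717 + 0.20399 = 1.0312.
⟨E⟩ = Σ EᵢPᵢ = 0.091003 eV.
S/k_B = ln Z + ⟨E⟩/kT = ln(1.0312) + 0.091003/0.195 = 0.030723 + 0.46668 = 0.497.

0.497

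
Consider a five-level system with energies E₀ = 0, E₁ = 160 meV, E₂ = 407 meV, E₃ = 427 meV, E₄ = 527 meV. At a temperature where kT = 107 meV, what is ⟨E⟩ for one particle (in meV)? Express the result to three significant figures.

Eᵢ/kT = 0, 1.4953, 3.8037, 3.9907, 4.9252.
Z = Σ e^(−Eᵢ/kT) = e^(−0) + e^(−1.4953) + e^(−3.8037) + e^(−3.9907) + e^(−4.9252) = 1.0000 + 0.22418 + 0.022288 + 0.018487 + 0.0072613 = 1.2722.
⟨E⟩ = Σ Eᵢ e^(−Eᵢ/kT) / Z = (0·1.0000 + 160·0.22418 + 407·0.022288 + 427·0.018487 + 527·0.0072613) / 1.2722 = 44.5 meV.

44.5 meV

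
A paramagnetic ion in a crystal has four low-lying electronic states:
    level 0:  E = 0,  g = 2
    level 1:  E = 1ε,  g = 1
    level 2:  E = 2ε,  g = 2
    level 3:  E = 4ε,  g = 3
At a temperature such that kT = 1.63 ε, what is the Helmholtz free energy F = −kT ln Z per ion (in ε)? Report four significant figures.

Eᵢ/kT = 0, 0.613497, 1.22699, 2.45399.
Z = Σ gᵢe^(−Eᵢ/kT) = 2·e^(−0) + 1·e^(−0.613497) + 2·e^(−1.22699) + 3·e^(−2.45399) = 2.00000 + 0.541454 + 0.586347 + 0.257850 = 3.38565.
F = −kT ln Z = −1.63 × ln(3.38565) = −1.63 × 1.21955 = -1.988 ε.

-1.988 ε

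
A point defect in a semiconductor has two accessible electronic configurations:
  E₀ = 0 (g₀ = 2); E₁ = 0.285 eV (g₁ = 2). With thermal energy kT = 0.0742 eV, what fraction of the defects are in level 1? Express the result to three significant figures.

0.0210

Eᵢ/kT = 0, 3.8410.
Z = Σ gᵢe^(−Eᵢ/kT) = 2·e^(−0) + 2·e^(−3.8410) = 2.0000 + 0.042944 = 2.0429.
P₁ = g₁ e^(−E₁/kT) / Z = 0.042944/2.0429 = 0.0210.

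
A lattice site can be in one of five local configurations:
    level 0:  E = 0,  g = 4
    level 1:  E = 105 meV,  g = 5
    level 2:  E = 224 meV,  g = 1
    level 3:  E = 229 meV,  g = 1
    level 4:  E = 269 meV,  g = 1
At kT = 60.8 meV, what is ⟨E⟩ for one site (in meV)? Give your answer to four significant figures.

Eᵢ/kT = 0, 1.72697, 3.68421, 3.76645, 4.42434.
Z = Σ gᵢe^(−Eᵢ/kT) = 4·e^(−0) + 5·e^(−1.72697) + 1·e^(−3.68421) + 1·e^(−3.76645) + 1·e^(−4.42434) = 4.00000 + 0.889112 + 0.0251170 + 0.0231340 + 0.0119821 = 4.94935.
⟨E⟩ = Σ Eᵢ gᵢe^(−Eᵢ/kT) / Z = (0·4.00000 + 105·0.889112 + 224·0.0251170 + 229·0.0231340 + 269·0.0119821) / 4.94935 = 21.72 meV.

21.72 meV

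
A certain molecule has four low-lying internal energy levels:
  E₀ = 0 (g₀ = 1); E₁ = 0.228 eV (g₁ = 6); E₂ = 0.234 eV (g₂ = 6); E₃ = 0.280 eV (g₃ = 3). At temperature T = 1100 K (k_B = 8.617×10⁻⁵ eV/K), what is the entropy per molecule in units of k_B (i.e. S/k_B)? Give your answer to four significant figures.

2.160

k_BT = 8.617×10⁻⁵ × 1100 K = 0.0947870 eV.
Eᵢ/kT = 0, 2.40539, 2.46869, 2.95399.
Z = Σ gᵢe^(−Eᵢ/kT) = 1·e^(−0) + 6·e^(−2.40539) + 6·e^(−2.46869) + 3·e^(−2.95399) = 1.00000 + 0.541382 + 0.508174 + 0.156394 = 2.20595.
⟨E⟩ = Σ EᵢPᵢ = 0.129712 eV.
S/k_B = ln Z + ⟨E⟩/kT = ln(2.20595) + 0.129712/0.0947870 = 0.791158 + 1.36846 = 2.160.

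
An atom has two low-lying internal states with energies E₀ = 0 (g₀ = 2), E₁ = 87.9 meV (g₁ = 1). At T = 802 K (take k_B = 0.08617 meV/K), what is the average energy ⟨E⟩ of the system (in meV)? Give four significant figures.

k_BT = 0.08617 × 802 K = 69.1083 meV.
Eᵢ/kT = 0, 1.27192.
Z = Σ gᵢe^(−Eᵢ/kT) = 2·e^(−0) + 1·e^(−1.27192) = 2.00000 + 0.280293 = 2.28029.
⟨E⟩ = Σ Eᵢ gᵢe^(−Eᵢ/kT) / Z = (0·2.00000 + 87.9·0.280293) / 2.28029 = 10.80 meV.

10.80 meV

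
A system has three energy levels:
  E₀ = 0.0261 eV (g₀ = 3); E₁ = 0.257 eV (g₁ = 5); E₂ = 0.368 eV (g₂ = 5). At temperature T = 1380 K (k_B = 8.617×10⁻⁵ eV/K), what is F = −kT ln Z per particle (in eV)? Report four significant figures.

k_BT = 8.617×10⁻⁵ × 1380 K = 0.118915 eV.
Eᵢ/kT = 0.219485, 2.16121, 3.09465.
Z = Σ gᵢe^(−Eᵢ/kT) = 3·e^(−0.219485) + 5·e^(−2.16121) + 5·e^(−3.09465) = 2.40880 + 0.575928 + 0.226454 = 3.21118.
F = −kT ln Z = −0.118915 × ln(3.21118) = −0.118915 × 1.16664 = -0.1387 eV.

-0.1387 eV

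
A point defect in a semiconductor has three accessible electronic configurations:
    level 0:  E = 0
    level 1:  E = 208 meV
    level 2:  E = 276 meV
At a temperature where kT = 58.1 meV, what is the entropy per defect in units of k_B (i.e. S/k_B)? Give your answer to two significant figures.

Eᵢ/kT = 0, 3.580, 4.750.
Z = Σ e^(−Eᵢ/kT) = e^(−0) + e^(−3.580) + e^(−4.750) = 1.000 + 0.02788 + 0.008652 = 1.037.
⟨E⟩ = Σ EᵢPᵢ = 7.895 meV.
S/k_B = ln Z + ⟨E⟩/kT = ln(1.037) + 7.895/58.1 = 0.03633 + 0.1359 = 0.17.

0.17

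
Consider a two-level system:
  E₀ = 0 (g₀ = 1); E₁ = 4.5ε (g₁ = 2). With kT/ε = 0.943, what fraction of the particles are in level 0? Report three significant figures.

Eᵢ/kT = 0, 4.7720.
Z = Σ gᵢe^(−Eᵢ/kT) = 1·e^(−0) + 2·e^(−4.7720) = 1.0000 + 0.016927 = 1.0169.
P₀ = g₀ e^(−E₀/kT) / Z = 1.0000/1.0169 = 0.983.

0.983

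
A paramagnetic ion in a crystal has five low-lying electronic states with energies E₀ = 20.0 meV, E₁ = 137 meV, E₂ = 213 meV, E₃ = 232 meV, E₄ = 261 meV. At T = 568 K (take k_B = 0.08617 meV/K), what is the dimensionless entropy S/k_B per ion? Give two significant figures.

k_BT = 0.08617 × 568 K = 48.94 meV.
Eᵢ/kT = 0.4087, 2.799, 4.352, 4.740, 5.333.
Z = Σ e^(−Eᵢ/kT) = e^(−0.4087) + e^(−2.799) + e^(−4.352) + e^(−4.740) + e^(−5.333) = 0.6645 + 0.06087 + 0.01288 + 0.008739 + 0.004830 = 0.7518.
⟨E⟩ = Σ EᵢPᵢ = 36.79 meV.
S/k_B = ln Z + ⟨E⟩/kT = ln(0.7518) + 36.79/48.94 = -0.2853 + 0.7517 = 0.47.

0.47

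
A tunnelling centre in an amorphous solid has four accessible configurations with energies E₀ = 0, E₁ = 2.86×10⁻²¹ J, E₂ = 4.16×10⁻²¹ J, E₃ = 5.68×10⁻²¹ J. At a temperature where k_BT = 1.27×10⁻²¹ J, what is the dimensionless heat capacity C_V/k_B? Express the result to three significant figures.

0.884

Eᵢ/kT = 0, 2.2520, 3.2756, 4.4724.
Z = Σ e^(−Eᵢ/kT) = e^(−0) + e^(−2.2520) + e^(−3.2756) + e^(−4.4724) = 1.0000 + 0.10519 + 0.037794 + 0.011420 = 1.1544.
⟨E⟩ = 0.45299, ⟨E²⟩ = 1.6311.
C_V/k_B = (⟨E²⟩ − ⟨E⟩²)/(kT)² = (1.6311 − 0.20520)/1.6129 = 0.884.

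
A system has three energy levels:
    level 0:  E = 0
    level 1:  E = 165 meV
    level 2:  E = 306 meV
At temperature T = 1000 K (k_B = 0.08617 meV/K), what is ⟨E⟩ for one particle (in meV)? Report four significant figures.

k_BT = 0.08617 × 1000 K = 86.1700 meV.
Eᵢ/kT = 0, 1.91482, 3.55112.
Z = Σ e^(−Eᵢ/kT) = e^(−0) + e^(−1.91482) + e^(−3.55112) = 1.00000 + 0.147368 + 0.0286925 = 1.17606.
⟨E⟩ = Σ Eᵢ e^(−Eᵢ/kT) / Z = (0·1.00000 + 165·0.147368 + 306·0.0286925) / 1.17606 = 28.14 meV.

28.14 meV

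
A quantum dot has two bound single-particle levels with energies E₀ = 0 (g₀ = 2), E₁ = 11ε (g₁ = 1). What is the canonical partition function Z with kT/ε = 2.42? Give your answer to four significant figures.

Z = 2.011

Eᵢ/kT = 0, 4.54545.
Z = Σ gᵢe^(−Eᵢ/kT) = 2·e^(−0) + 1·e^(−4.54545) = 2.00000 + 0.0106154 = 2.01062.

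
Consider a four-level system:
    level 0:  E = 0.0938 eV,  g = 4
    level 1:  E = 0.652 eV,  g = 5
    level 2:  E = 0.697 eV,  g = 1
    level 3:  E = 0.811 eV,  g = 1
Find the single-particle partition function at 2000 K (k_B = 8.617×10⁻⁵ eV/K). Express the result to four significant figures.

Z = 2.461

k_BT = 8.617×10⁻⁵ × 2000 K = 0.172340 eV.
Eᵢ/kT = 0.544273, 3.78322, 4.04433, 4.70581.
Z = Σ gᵢe^(−Eᵢ/kT) = 4·e^(−0.544273) + 5·e^(−3.78322) + 1·e^(−4.04433) + 1·e^(−4.70581) = 2.32105 + 0.113747 + 0.0175214 + 0.00904259 = 2.46136.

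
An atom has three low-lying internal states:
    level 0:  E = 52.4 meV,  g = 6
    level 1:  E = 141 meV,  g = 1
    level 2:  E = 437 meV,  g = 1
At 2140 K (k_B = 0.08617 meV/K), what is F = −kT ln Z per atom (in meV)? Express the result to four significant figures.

k_BT = 0.08617 × 2140 K = 184.404 meV.
Eᵢ/kT = 0.284159, 0.764625, 2.36980.
Z = Σ gᵢe^(−Eᵢ/kT) = 6·e^(−0.284159) + 1·e^(−0.764625) + 1·e^(−2.36980) = 4.51588 + 0.465508 + 0.0934994 = 5.07489.
F = −kT ln Z = −184.404 × ln(5.07489) = −184.404 × 1.62430 = -299.5 meV.

-299.5 meV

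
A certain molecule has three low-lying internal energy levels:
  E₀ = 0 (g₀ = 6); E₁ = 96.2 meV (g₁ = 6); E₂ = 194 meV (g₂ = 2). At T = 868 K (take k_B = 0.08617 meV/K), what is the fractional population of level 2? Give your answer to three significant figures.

k_BT = 0.08617 × 868 K = 74.796 meV.
Eᵢ/kT = 0, 1.2862, 2.5937.
Z = Σ gᵢe^(−Eᵢ/kT) = 6·e^(−0) + 6·e^(−1.2862) + 2·e^(−2.5937) = 6.0000 + 1.6579 + 0.14949 = 7.8074.
P₂ = g₂ e^(−E₂/kT) / Z = 0.14949/7.8074 = 0.0191.

0.0191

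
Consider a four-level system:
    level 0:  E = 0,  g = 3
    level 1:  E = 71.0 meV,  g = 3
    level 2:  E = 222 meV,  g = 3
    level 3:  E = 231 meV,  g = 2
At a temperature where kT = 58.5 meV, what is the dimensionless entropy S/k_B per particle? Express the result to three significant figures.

Eᵢ/kT = 0, 1.2137, 3.7949, 3.9487.
Z = Σ gᵢe^(−Eᵢ/kT) = 3·e^(−0) + 3·e^(−1.2137) + 3·e^(−3.7949) + 2·e^(−3.9487) = 3.0000 + 0.89129 + 0.067455 + 0.038559 = 3.9973.
⟨E⟩ = Σ EᵢPᵢ = 21.806 meV.
S/k_B = ln Z + ⟨E⟩/kT = ln(3.9973) + 21.806/58.5 = 1.3856 + 0.37275 = 1.76.

1.76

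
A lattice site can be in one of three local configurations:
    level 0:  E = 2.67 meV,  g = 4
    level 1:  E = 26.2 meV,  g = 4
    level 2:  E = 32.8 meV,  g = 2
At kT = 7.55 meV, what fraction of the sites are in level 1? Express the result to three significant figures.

0.0421

Eᵢ/kT = 0.35364, 3.4702, 4.3444.
Z = Σ gᵢe^(−Eᵢ/kT) = 4·e^(−0.35364) + 4·e^(−3.4702) + 2·e^(−4.3444) = 2.8085 + 0.12444 + 0.025959 = 2.9589.
P₁ = g₁ e^(−E₁/kT) / Z = 0.12444/2.9589 = 0.0421.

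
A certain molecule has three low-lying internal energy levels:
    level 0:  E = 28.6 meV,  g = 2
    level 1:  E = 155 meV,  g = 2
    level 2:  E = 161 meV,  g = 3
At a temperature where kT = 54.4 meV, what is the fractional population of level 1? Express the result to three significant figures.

0.0796

Eᵢ/kT = 0.52574, 2.8493, 2.9596.
Z = Σ gᵢe^(−Eᵢ/kT) = 2·e^(−0.52574) + 2·e^(−2.8493) + 3·e^(−2.9596) = 1.1822 + 0.11577 + 0.15552 = 1.4535.
P₁ = g₁ e^(−E₁/kT) / Z = 0.11577/1.4535 = 0.0796.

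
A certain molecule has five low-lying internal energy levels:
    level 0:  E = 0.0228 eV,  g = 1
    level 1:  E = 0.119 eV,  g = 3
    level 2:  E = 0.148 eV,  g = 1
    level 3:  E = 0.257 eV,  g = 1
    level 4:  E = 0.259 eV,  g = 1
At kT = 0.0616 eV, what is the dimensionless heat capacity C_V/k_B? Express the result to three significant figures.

Eᵢ/kT = 0.37013, 1.9318, 2.4026, 4.1721, 4.2045.
Z = Σ gᵢe^(−Eᵢ/kT) = 1·e^(−0.37013) + 3·e^(−1.9318) + 1·e^(−2.4026) + 1·e^(−4.1721) + 1·e^(−4.2045) = 0.69064 + 0.43466 + 0.090482 + 0.015420 + 0.014928 = 1.2461.
⟨E⟩ = 0.071175 eV, ⟨E²⟩ = 0.0084391 eV².
C_V/k_B = (⟨E²⟩ − ⟨E⟩²)/(kT)² = (0.0084391 − 0.0050659)/0.0037946 = 0.889.

0.889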